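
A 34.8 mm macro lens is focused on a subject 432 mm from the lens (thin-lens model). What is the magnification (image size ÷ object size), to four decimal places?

Thin lens: 1/f = 1/dₒ + 1/dᵢ → 1/dᵢ = 1/34.8 − 1/432 = 0.0264208 mm⁻¹, so dᵢ ≈ 37.8489 mm.
Magnification m = dᵢ/dₒ = 37.8489/432 ≈ 0.08761.

0.0876×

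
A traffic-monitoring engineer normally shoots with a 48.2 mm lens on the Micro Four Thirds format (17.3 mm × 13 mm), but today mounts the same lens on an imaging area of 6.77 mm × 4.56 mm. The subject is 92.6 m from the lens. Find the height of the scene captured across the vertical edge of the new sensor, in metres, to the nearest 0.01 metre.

8.76 m

The focal length stays 48.2 mm; the relevant sensor dimension is now h = 4.56 mm. Object distance dₒ = 92.6 m = 92600 mm.
Thin-lens field height W = h·(dₒ − f)/f = 4.56 × (92600 − 48.2)/48.2 ≈ 8755.938 mm = 8.75594 m.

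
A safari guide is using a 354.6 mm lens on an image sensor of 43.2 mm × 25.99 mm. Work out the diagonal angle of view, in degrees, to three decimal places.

Sensor diagonal = √(43.2² + 25.99²) = √2541.7201 ≈ 50.4155 mm.
Angle of view α = 2·arctan(d/2f) with d = 50.4155 mm and f = 354.6 mm.
d/2f = 0.07109; arctan(0.07109) ≈ 4.0662°, so α ≈ 8.1324°.

8.132°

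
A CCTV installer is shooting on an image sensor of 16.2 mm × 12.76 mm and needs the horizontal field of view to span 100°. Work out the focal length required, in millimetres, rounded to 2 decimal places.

6.80 mm

From α = 2·arctan(w/2f) we get f = w / (2·tan(α/2)).
With w = 16.2 mm and α/2 = 50°, tan(α/2) ≈ 1.19175, so f ≈ 16.2 / 2.38351 ≈ 6.7967 mm.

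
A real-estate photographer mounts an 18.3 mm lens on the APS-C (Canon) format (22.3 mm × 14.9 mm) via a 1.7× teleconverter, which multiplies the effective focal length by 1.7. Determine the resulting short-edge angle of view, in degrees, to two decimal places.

26.93°

Effective focal length f = 18.3 × 1.7 = 31.11 mm.
α = 2·arctan(14.9 / (2 × 31.11)) = 2·arctan(0.23947) ≈ 26.9343°.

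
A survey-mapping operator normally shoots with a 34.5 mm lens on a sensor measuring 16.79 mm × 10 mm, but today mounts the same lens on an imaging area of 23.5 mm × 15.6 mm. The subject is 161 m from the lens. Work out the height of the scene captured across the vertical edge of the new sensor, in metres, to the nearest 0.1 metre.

72.8 m

The focal length stays 34.5 mm; the relevant sensor dimension is now h = 15.6 mm. Object distance dₒ = 161 m = 161000 mm.
Thin-lens field height W = h·(dₒ − f)/f = 15.6 × (161000 − 34.5)/34.5 ≈ 72784.400 mm = 72.7844 m.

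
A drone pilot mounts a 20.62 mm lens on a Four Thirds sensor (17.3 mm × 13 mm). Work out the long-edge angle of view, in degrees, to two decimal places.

45.52°

Angle of view α = 2·arctan(w/2f) with w = 17.3 mm and f = 20.62 mm.
w/2f = 0.41950; arctan(0.41950) ≈ 22.7578°, so α ≈ 45.5157°.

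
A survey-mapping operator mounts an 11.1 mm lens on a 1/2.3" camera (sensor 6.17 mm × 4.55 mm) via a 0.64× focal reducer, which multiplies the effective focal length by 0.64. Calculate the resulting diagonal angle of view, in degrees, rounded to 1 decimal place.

56.7°

Effective focal length f = 11.1 × 0.64 = 7.104 mm.
Sensor diagonal = √(6.17² + 4.55²) = √58.7714 ≈ 7.6663 mm.
α = 2·arctan(7.666 / (2 × 7.104)) = 2·arctan(0.53957) ≈ 56.7002°.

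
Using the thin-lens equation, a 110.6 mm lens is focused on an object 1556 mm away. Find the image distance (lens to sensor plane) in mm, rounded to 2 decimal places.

1/dᵢ = 1/f − 1/dₒ = 1/110.6 − 1/1556 = 0.0083989 mm⁻¹.
dᵢ = 1/0.0083989 ≈ 119.0630 mm.

119.06 mm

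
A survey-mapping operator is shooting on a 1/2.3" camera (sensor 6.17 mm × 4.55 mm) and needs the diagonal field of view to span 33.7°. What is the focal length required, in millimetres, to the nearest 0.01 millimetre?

12.66 mm

Sensor diagonal = √(6.17² + 4.55²) = √58.7714 ≈ 7.6663 mm.
From α = 2·arctan(d/2f) we get f = d / (2·tan(α/2)).
With d = 7.6663 mm and α/2 = 16.85°, tan(α/2) ≈ 0.30287, so f ≈ 7.6663 / 0.60574 ≈ 12.6560 mm.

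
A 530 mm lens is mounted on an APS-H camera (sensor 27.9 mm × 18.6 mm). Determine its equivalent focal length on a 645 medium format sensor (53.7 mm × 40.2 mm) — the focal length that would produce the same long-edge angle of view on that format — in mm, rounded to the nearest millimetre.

1020 mm

Equal angle of view means equal width/f ratio, so f₂ = f₁ · (width₂/width₁) = 530 × 53.7/27.9.
f₂ = 530 × 1.92473 ≈ 1020.108 mm.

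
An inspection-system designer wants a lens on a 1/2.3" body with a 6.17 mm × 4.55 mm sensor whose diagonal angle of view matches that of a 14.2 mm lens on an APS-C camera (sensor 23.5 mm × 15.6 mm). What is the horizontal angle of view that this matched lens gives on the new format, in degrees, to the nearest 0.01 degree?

77.27°

Sensor diagonal = √(23.5² + 15.6²) = √795.6100 ≈ 28.2066 mm.
Sensor diagonal = √(6.17² + 4.55²) = √58.7714 ≈ 7.6663 mm.
Equal diagonal AOV ⇒ f₂ = f₁ · 7.6663/28.2066 = 14.2 × 0.27179 ≈ 3.8594 mm.
Horizontal AOV on the new format = 2·arctan(6.17 / (2 × 3.8594)) = 2·arctan(0.79934) ≈ 77.2738°.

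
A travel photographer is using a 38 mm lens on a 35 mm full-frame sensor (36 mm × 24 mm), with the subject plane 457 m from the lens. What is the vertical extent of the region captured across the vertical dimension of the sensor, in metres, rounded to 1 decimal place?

288.6 m

dₒ: 457 m = 457000 mm.
Similar triangles through the lens centre give W/dₒ = h/dᵢ; with 1/f = 1/dₒ + 1/dᵢ this gives W = h·(dₒ − f)/f.
W = 24 mm × (457000 − 38) / 38 = 24 × 12025.3158 ≈ 288607.579 mm = 288.608 m.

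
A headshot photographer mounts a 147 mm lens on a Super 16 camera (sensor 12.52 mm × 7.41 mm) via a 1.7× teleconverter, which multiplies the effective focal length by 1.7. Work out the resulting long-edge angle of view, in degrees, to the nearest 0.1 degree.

Effective focal length f = 147 × 1.7 = 249.9 mm.
α = 2·arctan(12.52 / (2 × 249.9)) = 2·arctan(0.02505) ≈ 2.8699°.

2.9°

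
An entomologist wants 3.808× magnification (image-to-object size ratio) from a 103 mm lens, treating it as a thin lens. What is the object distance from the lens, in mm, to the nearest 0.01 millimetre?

With m = dᵢ/dₒ and 1/f = 1/dₒ + 1/dᵢ, substituting dᵢ = m·dₒ gives 1/f = (1 + 1/m)/dₒ, hence dₒ = f·(1 + 1/m).
dₒ = 103 × (1 + 1/3.808) = 103 × 1.26261 ≈ 130.048 mm.

130.05 mm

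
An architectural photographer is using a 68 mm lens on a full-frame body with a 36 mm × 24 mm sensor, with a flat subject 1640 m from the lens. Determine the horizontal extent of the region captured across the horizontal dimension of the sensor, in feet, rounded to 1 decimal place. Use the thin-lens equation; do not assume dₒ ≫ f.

dₒ: 1640 m = 1.64e+06 mm.
Similar triangles through the lens centre give W/dₒ = w/dᵢ; with 1/f = 1/dₒ + 1/dᵢ this gives W = w·(dₒ − f)/f.
W = 36 mm × (1.64e+06 − 68) / 68 = 36 × 24116.6471 ≈ 868199.294 mm = 868199.294/304.8 ft = 2848.42 ft.

2848.4 ft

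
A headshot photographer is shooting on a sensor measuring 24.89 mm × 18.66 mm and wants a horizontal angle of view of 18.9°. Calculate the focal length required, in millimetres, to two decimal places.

From α = 2·arctan(w/2f) we get f = w / (2·tan(α/2)).
With w = 24.89 mm and α/2 = 9.45°, tan(α/2) ≈ 0.16645, so f ≈ 24.89 / 0.33289 ≈ 74.7692 mm.

74.77 mm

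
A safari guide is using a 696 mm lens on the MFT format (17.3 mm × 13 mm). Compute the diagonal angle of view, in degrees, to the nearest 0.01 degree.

1.78°

Sensor diagonal = √(17.3² + 13²) = √468.2900 ≈ 21.6400 mm.
Angle of view α = 2·arctan(d/2f) with d = 21.6400 mm and f = 696 mm.
d/2f = 0.01555; arctan(0.01555) ≈ 0.8906°, so α ≈ 1.7813°.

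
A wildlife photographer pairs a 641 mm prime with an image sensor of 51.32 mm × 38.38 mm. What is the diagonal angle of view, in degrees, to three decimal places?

Sensor diagonal = √(51.32² + 38.38²) = √4106.7668 ≈ 64.0841 mm.
Angle of view α = 2·arctan(d/2f) with d = 64.0841 mm and f = 641 mm.
d/2f = 0.04999; arctan(0.04999) ≈ 2.8617°, so α ≈ 5.7234°.

5.723°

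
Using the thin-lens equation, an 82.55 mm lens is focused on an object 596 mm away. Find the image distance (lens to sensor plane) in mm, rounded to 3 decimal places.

95.822 mm

1/dᵢ = 1/f − 1/dₒ = 1/82.55 − 1/596 = 0.0104360 mm⁻¹.
dᵢ = 1/0.0104360 ≈ 95.8220 mm.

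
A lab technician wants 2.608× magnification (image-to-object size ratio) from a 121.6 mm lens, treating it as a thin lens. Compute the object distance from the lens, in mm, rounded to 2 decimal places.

With m = dᵢ/dₒ and 1/f = 1/dₒ + 1/dᵢ, substituting dᵢ = m·dₒ gives 1/f = (1 + 1/m)/dₒ, hence dₒ = f·(1 + 1/m).
dₒ = 121.6 × (1 + 1/2.608) = 121.6 × 1.38344 ≈ 168.226 mm.

168.23 mm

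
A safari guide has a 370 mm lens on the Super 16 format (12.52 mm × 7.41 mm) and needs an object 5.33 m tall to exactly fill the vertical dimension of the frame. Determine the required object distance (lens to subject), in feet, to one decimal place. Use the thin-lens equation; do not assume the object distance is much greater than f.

W: 5.33 m = 5330 mm.
Magnification m = h/W = dᵢ/dₒ; combined with 1/f = 1/dₒ + 1/dᵢ this gives dₒ = f·(1 + W/h).
dₒ = 370 mm × (1 + 5330/7.41) = 370 × 720.2982 ≈ 266510.351 mm = 266510.351/304.8 ft = 874.378 ft.

874.4 ft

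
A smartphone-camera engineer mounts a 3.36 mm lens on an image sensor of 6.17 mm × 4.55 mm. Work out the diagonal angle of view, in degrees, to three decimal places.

97.526°

Sensor diagonal = √(6.17² + 4.55²) = √58.7714 ≈ 7.6663 mm.
Angle of view α = 2·arctan(d/2f) with d = 7.6663 mm and f = 3.36 mm.
d/2f = 1.14081; arctan(1.14081) ≈ 48.7632°, so α ≈ 97.5264°.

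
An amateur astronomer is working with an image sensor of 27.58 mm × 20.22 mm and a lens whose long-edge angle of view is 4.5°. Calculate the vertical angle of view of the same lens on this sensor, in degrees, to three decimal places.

From the long-edge AOV: f = 27.58 / (2·tan(2.25°)) = 27.58 / 0.07858 ≈ 350.9789 mm.
Vertical AOV = 2·arctan(20.22 / (2 × 350.9789)) = 2·arctan(0.02881) ≈ 3.2999°.

3.300°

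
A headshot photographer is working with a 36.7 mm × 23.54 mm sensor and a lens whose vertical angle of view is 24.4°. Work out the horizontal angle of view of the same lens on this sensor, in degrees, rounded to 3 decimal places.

37.256°

From the vertical AOV: f = 23.54 / (2·tan(12.2°)) = 23.54 / 0.43242 ≈ 54.4384 mm.
Horizontal AOV = 2·arctan(36.7 / (2 × 54.4384)) = 2·arctan(0.33708) ≈ 37.2557°.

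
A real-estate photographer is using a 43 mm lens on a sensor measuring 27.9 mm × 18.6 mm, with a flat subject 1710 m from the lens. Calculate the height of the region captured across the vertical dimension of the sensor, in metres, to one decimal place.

dₒ: 1710 m = 1.71e+06 mm.
Similar triangles through the lens centre give W/dₒ = h/dᵢ; with 1/f = 1/dₒ + 1/dᵢ this gives W = h·(dₒ − f)/f.
W = 18.6 mm × (1.71e+06 − 43) / 43 = 18.6 × 39766.4419 ≈ 739655.819 mm = 739.656 m.

739.7 m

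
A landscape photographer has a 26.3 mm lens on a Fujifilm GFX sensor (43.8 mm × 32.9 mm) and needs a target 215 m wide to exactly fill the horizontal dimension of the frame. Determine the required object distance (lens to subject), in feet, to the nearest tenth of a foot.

423.6 ft

W: 215 m = 215000 mm.
Magnification m = w/W = dᵢ/dₒ; combined with 1/f = 1/dₒ + 1/dᵢ this gives dₒ = f·(1 + W/w).
dₒ = 26.3 mm × (1 + 215000/43.8) = 26.3 × 4909.6758 ≈ 129124.474 mm = 129124.474/304.8 ft = 423.637 ft.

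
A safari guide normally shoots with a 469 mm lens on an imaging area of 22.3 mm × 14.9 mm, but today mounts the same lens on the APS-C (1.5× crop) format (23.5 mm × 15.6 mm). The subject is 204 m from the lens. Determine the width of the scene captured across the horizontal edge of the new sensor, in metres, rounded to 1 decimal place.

The focal length stays 469 mm; the relevant sensor dimension is now w = 23.5 mm. Object distance dₒ = 204 m = 204000 mm.
Thin-lens field width W = w·(dₒ − f)/f = 23.5 × (204000 − 469)/469 ≈ 10198.248 mm = 10.1982 m.

10.2 m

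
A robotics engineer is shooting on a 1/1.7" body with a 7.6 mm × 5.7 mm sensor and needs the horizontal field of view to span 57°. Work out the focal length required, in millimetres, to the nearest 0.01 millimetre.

From α = 2·arctan(w/2f) we get f = w / (2·tan(α/2)).
With w = 7.6 mm and α/2 = 28.5°, tan(α/2) ≈ 0.54296, so f ≈ 7.6 / 1.08591 ≈ 6.9987 mm.

7.00 mm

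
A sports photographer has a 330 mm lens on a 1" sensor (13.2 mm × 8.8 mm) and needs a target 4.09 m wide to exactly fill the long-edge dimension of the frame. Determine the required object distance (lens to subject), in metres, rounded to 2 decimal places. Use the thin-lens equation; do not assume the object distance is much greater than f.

102.58 m

W: 4.09 m = 4090 mm.
Magnification m = w/W = dᵢ/dₒ; combined with 1/f = 1/dₒ + 1/dᵢ this gives dₒ = f·(1 + W/w).
dₒ = 330 mm × (1 + 4090/13.2) = 330 × 310.8485 ≈ 102580.000 mm = 102.58 m.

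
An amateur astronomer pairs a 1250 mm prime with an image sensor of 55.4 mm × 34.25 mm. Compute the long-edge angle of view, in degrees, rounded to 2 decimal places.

2.54°

Angle of view α = 2·arctan(w/2f) with w = 55.4 mm and f = 1250 mm.
w/2f = 0.02216; arctan(0.02216) ≈ 1.2695°, so α ≈ 2.5389°.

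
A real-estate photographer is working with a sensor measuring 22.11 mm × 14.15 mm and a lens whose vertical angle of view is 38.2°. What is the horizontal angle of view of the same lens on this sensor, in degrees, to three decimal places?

56.834°

From the vertical AOV: f = 14.15 / (2·tan(19.1°)) = 14.15 / 0.69256 ≈ 20.4314 mm.
Horizontal AOV = 2·arctan(22.11 / (2 × 20.4314)) = 2·arctan(0.54108) ≈ 56.8338°.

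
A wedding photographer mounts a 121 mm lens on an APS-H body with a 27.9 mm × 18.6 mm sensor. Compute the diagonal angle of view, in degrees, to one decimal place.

Sensor diagonal = √(27.9² + 18.6²) = √1124.3700 ≈ 33.5316 mm.
Angle of view α = 2·arctan(d/2f) with d = 33.5316 mm and f = 121 mm.
d/2f = 0.13856; arctan(0.13856) ≈ 7.8887°, so α ≈ 15.7774°.

15.8°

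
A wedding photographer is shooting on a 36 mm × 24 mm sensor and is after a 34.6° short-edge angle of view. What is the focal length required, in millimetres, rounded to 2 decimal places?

38.53 mm

From α = 2·arctan(h/2f) we get f = h / (2·tan(α/2)).
With h = 24 mm and α/2 = 17.3°, tan(α/2) ≈ 0.31147, so f ≈ 24 / 0.62293 ≈ 38.5276 mm.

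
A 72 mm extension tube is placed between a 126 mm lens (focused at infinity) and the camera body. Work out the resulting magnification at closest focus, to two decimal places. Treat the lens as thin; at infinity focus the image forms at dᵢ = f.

0.57×

The tube moves the image plane from f to f + e, so dᵢ = 126 + 72 = 198 mm. Focus is achieved when 1/f = 1/dₒ + 1/dᵢ, giving dₒ = 1/(1/f − 1/(f+e)).
Magnification m = dᵢ/dₒ = (f+e)·(1/f − 1/(f+e)) = e/f = 72/126 ≈ 0.5714.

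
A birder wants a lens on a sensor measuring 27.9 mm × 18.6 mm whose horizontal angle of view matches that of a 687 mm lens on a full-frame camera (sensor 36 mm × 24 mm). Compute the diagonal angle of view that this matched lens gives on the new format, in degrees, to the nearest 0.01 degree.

Equal horizontal AOV ⇒ f₂ = f₁ · 27.9/36 = 687 × 0.77500 ≈ 532.4250 mm.
Sensor diagonal = √(27.9² + 18.6²) = √1124.3700 ≈ 33.5316 mm.
Diagonal AOV on the new format = 2·arctan(33.5316 / (2 × 532.4250)) = 2·arctan(0.03149) ≈ 3.6072°.

3.61°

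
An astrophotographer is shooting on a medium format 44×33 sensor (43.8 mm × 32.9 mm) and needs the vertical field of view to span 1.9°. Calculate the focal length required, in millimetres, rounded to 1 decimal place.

992.0 mm

From α = 2·arctan(h/2f) we get f = h / (2·tan(α/2)).
With h = 32.9 mm and α/2 = 0.95°, tan(α/2) ≈ 0.01658, so f ≈ 32.9 / 0.03316 ≈ 992.0307 mm.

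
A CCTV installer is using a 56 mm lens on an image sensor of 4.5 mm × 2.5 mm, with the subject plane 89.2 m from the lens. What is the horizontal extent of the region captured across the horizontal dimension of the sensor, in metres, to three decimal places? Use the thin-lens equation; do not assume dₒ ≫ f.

dₒ: 89.2 m = 89200 mm.
Similar triangles through the lens centre give W/dₒ = w/dᵢ; with 1/f = 1/dₒ + 1/dᵢ this gives W = w·(dₒ − f)/f.
W = 4.5 mm × (89200 − 56) / 56 = 4.5 × 1591.8571 ≈ 7163.357 mm = 7.16336 m.

7.163 m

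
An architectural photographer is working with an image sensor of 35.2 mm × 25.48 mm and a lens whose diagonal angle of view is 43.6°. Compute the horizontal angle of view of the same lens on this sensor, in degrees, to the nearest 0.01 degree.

Sensor diagonal = √(35.2² + 25.48²) = √1888.2704 ≈ 43.4542 mm.
From the diagonal AOV: f = 43.4542 / (2·tan(21.8°)) = 43.4542 / 0.79994 ≈ 54.3217 mm.
Horizontal AOV = 2·arctan(35.2 / (2 × 54.3217)) = 2·arctan(0.32400) ≈ 35.9042°.

35.90°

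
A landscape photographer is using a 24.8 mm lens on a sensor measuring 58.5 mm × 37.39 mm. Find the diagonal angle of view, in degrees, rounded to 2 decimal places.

Sensor diagonal = √(58.5² + 37.39²) = √4820.2621 ≈ 69.4281 mm.
Angle of view α = 2·arctan(d/2f) with d = 69.4281 mm and f = 24.8 mm.
d/2f = 1.39976; arctan(1.39976) ≈ 54.4577°, so α ≈ 108.9154°.

108.92°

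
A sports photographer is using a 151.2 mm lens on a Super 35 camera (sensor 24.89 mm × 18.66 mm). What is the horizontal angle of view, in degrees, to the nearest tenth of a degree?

9.4°

Angle of view α = 2·arctan(w/2f) with w = 24.89 mm and f = 151.2 mm.
w/2f = 0.08231; arctan(0.08231) ≈ 4.7053°, so α ≈ 9.4106°.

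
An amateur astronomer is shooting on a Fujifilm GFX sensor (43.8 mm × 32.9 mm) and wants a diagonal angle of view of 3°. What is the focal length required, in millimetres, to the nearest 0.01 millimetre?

Sensor diagonal = √(43.8² + 32.9²) = √3000.8500 ≈ 54.7800 mm.
From α = 2·arctan(d/2f) we get f = d / (2·tan(α/2)).
With d = 54.7800 mm and α/2 = 1.5°, tan(α/2) ≈ 0.02619, so f ≈ 54.7800 / 0.05237 ≈ 1045.9822 mm.

1045.98 mm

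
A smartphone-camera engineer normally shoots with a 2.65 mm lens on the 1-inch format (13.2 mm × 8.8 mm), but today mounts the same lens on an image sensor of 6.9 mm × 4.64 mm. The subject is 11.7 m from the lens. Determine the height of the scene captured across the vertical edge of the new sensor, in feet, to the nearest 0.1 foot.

67.2 ft

The focal length stays 2.65 mm; the relevant sensor dimension is now h = 4.64 mm. Object distance dₒ = 11.7 m = 11700 mm.
Thin-lens field height W = h·(dₒ − f)/f = 4.64 × (11700 − 2.65)/2.65 ≈ 20481.398 mm = 20481.398/304.8 ft = 67.1962 ft.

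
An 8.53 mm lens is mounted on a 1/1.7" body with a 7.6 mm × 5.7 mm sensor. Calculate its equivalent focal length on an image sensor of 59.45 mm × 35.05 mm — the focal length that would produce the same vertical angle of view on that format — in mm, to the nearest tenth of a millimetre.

Equal angle of view means equal height/f ratio, so f₂ = f₁ · (height₂/height₁) = 8.53 × 35.05/5.7.
f₂ = 8.53 × 6.14912 ≈ 52.452 mm.

52.5 mm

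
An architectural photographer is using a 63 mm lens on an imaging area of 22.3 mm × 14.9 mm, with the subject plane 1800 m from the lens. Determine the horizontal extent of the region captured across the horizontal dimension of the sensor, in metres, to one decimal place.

dₒ: 1800 m = 1.8e+06 mm.
Similar triangles through the lens centre give W/dₒ = w/dᵢ; with 1/f = 1/dₒ + 1/dᵢ this gives W = w·(dₒ − f)/f.
W = 22.3 mm × (1.8e+06 − 63) / 63 = 22.3 × 28570.4286 ≈ 637120.557 mm = 637.121 m.

637.1 m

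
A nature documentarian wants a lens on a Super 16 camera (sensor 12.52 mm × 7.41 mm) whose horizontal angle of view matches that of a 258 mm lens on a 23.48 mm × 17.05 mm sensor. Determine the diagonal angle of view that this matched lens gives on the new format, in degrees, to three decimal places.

6.054°

Equal horizontal AOV ⇒ f₂ = f₁ · 12.52/23.48 = 258 × 0.53322 ≈ 137.5707 mm.
Sensor diagonal = √(12.52² + 7.41²) = √211.6585 ≈ 14.5485 mm.
Diagonal AOV on the new format = 2·arctan(14.5485 / (2 × 137.5707)) = 2·arctan(0.05288) ≈ 6.0536°.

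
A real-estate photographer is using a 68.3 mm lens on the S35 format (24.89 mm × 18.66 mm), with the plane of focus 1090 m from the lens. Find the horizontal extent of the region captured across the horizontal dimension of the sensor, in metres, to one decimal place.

dₒ: 1090 m = 1.09e+06 mm.
Similar triangles through the lens centre give W/dₒ = w/dᵢ; with 1/f = 1/dₒ + 1/dᵢ this gives W = w·(dₒ − f)/f.
W = 24.89 mm × (1.09e+06 − 68.3) / 68.3 = 24.89 × 15958.0044 ≈ 397194.729 mm = 397.195 m.

397.2 m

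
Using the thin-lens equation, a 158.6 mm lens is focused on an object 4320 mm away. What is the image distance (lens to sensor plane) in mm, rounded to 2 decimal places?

1/dᵢ = 1/f − 1/dₒ = 1/158.6 − 1/4320 = 0.0060737 mm⁻¹.
dᵢ = 1/0.0060737 ≈ 164.6446 mm.

164.64 mm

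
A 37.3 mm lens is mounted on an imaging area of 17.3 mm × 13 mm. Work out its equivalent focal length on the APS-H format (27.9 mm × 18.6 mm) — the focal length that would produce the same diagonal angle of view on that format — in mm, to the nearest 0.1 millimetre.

Sensor diagonal = √(17.3² + 13²) = √468.2900 ≈ 21.6400 mm.
Sensor diagonal = √(27.9² + 18.6²) = √1124.3700 ≈ 33.5316 mm.
Equal angle of view means equal diagonal/f ratio, so f₂ = f₁ · (diagonal₂/diagonal₁) = 37.3 × 33.5316/21.6400.
f₂ = 37.3 × 1.54952 ≈ 57.797 mm.

57.8 mm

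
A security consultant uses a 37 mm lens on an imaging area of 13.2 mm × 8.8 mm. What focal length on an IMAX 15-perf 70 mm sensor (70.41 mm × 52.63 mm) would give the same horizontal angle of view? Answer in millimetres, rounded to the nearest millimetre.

Equal angle of view means equal width/f ratio, so f₂ = f₁ · (width₂/width₁) = 37 × 70.41/13.2.
f₂ = 37 × 5.33409 ≈ 197.361 mm.

197 mm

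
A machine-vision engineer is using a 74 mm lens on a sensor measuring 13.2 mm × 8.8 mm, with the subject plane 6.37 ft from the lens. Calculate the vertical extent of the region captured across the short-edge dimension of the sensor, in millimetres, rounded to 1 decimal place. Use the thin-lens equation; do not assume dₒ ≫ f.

dₒ: 6.37 ft × 304.8 mm/ft = 1941.58 mm.
Similar triangles through the lens centre give W/dₒ = h/dᵢ; with 1/f = 1/dₒ + 1/dᵢ this gives W = h·(dₒ − f)/f.
W = 8.8 mm × (1941.58 − 74) / 74 = 8.8 × 25.2375 ≈ 222.090 mm.

222.1 mm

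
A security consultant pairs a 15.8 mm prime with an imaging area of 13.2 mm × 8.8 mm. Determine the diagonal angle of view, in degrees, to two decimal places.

Sensor diagonal = √(13.2² + 8.8²) = √251.6800 ≈ 15.8644 mm.
Angle of view α = 2·arctan(d/2f) with d = 15.8644 mm and f = 15.8 mm.
d/2f = 0.50204; arctan(0.50204) ≈ 26.6584°, so α ≈ 53.3169°.

53.32°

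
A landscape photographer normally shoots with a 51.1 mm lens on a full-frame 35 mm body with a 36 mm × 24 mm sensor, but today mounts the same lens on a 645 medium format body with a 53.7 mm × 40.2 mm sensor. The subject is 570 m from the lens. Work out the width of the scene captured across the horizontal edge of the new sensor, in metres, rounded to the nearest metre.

The focal length stays 51.1 mm; the relevant sensor dimension is now w = 53.7 mm. Object distance dₒ = 570 m = 570000 mm.
Thin-lens field width W = w·(dₒ − f)/f = 53.7 × (570000 − 51.1)/51.1 ≈ 598948.257 mm = 598.948 m.

599 m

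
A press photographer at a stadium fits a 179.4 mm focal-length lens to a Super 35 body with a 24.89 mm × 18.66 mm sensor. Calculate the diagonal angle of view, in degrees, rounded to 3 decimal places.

Sensor diagonal = √(24.89² + 18.66²) = √967.7077 ≈ 31.1080 mm.
Angle of view α = 2·arctan(d/2f) with d = 31.1080 mm and f = 179.4 mm.
d/2f = 0.08670; arctan(0.08670) ≈ 4.9552°, so α ≈ 9.9103°.

9.910°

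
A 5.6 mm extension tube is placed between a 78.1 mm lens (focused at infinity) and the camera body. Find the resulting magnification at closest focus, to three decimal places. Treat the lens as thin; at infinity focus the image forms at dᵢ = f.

0.072×

The tube moves the image plane from f to f + e, so dᵢ = 78.1 + 5.6 = 83.7 mm. Focus is achieved when 1/f = 1/dₒ + 1/dᵢ, giving dₒ = 1/(1/f − 1/(f+e)).
Magnification m = dᵢ/dₒ = (f+e)·(1/f − 1/(f+e)) = e/f = 5.6/78.1 ≈ 0.0717.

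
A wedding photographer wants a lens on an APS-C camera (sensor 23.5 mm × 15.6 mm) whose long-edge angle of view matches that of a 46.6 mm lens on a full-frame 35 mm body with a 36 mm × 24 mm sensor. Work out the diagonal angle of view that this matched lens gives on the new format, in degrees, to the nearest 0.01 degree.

49.75°

Equal long-edge AOV ⇒ f₂ = f₁ · 23.5/36 = 46.6 × 0.65278 ≈ 30.4194 mm.
Sensor diagonal = √(23.5² + 15.6²) = √795.6100 ≈ 28.2066 mm.
Diagonal AOV on the new format = 2·arctan(28.2066 / (2 × 30.4194)) = 2·arctan(0.46363) ≈ 49.7474°.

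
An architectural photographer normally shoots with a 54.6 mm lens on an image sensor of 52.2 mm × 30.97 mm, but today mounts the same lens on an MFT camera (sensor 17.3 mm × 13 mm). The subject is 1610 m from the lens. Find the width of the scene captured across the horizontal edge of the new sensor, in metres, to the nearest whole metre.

510 m

The focal length stays 54.6 mm; the relevant sensor dimension is now w = 17.3 mm. Object distance dₒ = 1610 m = 1.61e+06 mm.
Thin-lens field width W = w·(dₒ − f)/f = 17.3 × (1.61e+06 − 54.6)/54.6 ≈ 510110.905 mm = 510.111 m.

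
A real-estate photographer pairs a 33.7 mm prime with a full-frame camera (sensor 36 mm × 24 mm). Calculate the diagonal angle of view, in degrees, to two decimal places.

Sensor diagonal = √(36² + 24²) = √1872.0000 ≈ 43.2666 mm.
Angle of view α = 2·arctan(d/2f) with d = 43.2666 mm and f = 33.7 mm.
d/2f = 0.64194; arctan(0.64194) ≈ 32.6979°, so α ≈ 65.3959°.

65.40°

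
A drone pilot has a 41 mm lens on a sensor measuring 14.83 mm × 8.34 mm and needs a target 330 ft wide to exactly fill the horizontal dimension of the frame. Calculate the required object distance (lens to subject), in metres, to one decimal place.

278.1 m

W: 330 ft × 304.8 mm/ft = 100584.00 mm.
Magnification m = w/W = dᵢ/dₒ; combined with 1/f = 1/dₒ + 1/dᵢ this gives dₒ = f·(1 + W/w).
dₒ = 41 mm × (1 + 100584/14.83) = 41 × 6783.4678 ≈ 278122.178 mm = 278.122 m.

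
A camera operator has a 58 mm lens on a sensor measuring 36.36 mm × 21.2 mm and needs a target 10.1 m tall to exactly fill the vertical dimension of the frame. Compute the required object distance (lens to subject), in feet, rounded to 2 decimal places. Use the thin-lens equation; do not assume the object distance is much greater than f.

W: 10.1 m = 10100 mm.
Magnification m = h/W = dᵢ/dₒ; combined with 1/f = 1/dₒ + 1/dᵢ this gives dₒ = f·(1 + W/h).
dₒ = 58 mm × (1 + 10100/21.2) = 58 × 477.4151 ≈ 27690.075 mm = 27690.075/304.8 ft = 90.8467 ft.

90.85 ft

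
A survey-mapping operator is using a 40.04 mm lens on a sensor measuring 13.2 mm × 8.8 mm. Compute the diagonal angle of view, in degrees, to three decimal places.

22.411°

Sensor diagonal = √(13.2² + 8.8²) = √251.6800 ≈ 15.8644 mm.
Angle of view α = 2·arctan(d/2f) with d = 15.8644 mm and f = 40.04 mm.
d/2f = 0.19811; arctan(0.19811) ≈ 11.2056°, so α ≈ 22.4112°.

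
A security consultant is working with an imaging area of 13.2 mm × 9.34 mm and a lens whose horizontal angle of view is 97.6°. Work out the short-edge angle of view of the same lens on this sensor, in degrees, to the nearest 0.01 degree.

77.89°

From the horizontal AOV: f = 13.2 / (2·tan(48.8°)) = 13.2 / 2.28458 ≈ 5.7779 mm.
Short-edge AOV = 2·arctan(9.34 / (2 × 5.7779)) = 2·arctan(0.80826) ≈ 77.8943°.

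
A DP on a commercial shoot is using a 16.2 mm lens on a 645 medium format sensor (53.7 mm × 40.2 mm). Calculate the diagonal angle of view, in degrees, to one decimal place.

128.4°

Sensor diagonal = √(53.7² + 40.2²) = √4499.7300 ≈ 67.0800 mm.
Angle of view α = 2·arctan(d/2f) with d = 67.0800 mm and f = 16.2 mm.
d/2f = 2.07037; arctan(2.07037) ≈ 64.2192°, so α ≈ 128.4384°.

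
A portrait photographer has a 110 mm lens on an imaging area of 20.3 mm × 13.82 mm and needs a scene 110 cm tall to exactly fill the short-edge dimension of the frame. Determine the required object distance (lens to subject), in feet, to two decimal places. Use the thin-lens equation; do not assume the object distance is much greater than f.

W: 110 cm = 1100 mm.
Magnification m = h/W = dᵢ/dₒ; combined with 1/f = 1/dₒ + 1/dᵢ this gives dₒ = f·(1 + W/h).
dₒ = 110 mm × (1 + 1100/13.82) = 110 × 80.5948 ≈ 8865.427 mm = 8865.427/304.8 ft = 29.086 ft.

29.09 ft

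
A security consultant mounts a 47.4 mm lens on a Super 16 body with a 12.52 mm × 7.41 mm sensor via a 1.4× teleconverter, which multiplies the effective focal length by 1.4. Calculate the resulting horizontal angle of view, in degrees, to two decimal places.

10.78°

Effective focal length f = 47.4 × 1.4 = 66.36 mm.
α = 2·arctan(12.52 / (2 × 66.36)) = 2·arctan(0.09433) ≈ 10.7780°.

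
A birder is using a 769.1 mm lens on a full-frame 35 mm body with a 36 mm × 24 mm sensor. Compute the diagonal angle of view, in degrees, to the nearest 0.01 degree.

Sensor diagonal = √(36² + 24²) = √1872.0000 ≈ 43.2666 mm.
Angle of view α = 2·arctan(d/2f) with d = 43.2666 mm and f = 769.1 mm.
d/2f = 0.02813; arctan(0.02813) ≈ 1.6112°, so α ≈ 3.2224°.

3.22°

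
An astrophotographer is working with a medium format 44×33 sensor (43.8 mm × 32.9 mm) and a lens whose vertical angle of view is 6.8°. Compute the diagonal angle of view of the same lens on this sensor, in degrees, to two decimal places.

From the vertical AOV: f = 32.9 / (2·tan(3.4°)) = 32.9 / 0.11882 ≈ 276.8850 mm.
Sensor diagonal = √(43.8² + 32.9²) = √3000.8500 ≈ 54.7800 mm.
Diagonal AOV = 2·arctan(54.7800 / (2 × 276.8850)) = 2·arctan(0.09892) ≈ 11.2989°.

11.30°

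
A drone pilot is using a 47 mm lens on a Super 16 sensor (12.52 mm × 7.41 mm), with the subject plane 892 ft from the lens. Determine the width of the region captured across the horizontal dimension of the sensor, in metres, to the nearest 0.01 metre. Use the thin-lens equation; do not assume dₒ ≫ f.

dₒ: 892 ft × 304.8 mm/ft = 271881.59 mm.
Similar triangles through the lens centre give W/dₒ = w/dᵢ; with 1/f = 1/dₒ + 1/dᵢ this gives W = w·(dₒ − f)/f.
W = 12.52 mm × (271882 − 47) / 47 = 12.52 × 5783.7147 ≈ 72412.108 mm = 72.4121 m.

72.41 m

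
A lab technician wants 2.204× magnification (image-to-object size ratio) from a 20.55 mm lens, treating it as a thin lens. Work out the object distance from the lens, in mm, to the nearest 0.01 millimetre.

29.87 mm

With m = dᵢ/dₒ and 1/f = 1/dₒ + 1/dᵢ, substituting dᵢ = m·dₒ gives 1/f = (1 + 1/m)/dₒ, hence dₒ = f·(1 + 1/m).
dₒ = 20.55 × (1 + 1/2.204) = 20.55 × 1.45372 ≈ 29.874 mm.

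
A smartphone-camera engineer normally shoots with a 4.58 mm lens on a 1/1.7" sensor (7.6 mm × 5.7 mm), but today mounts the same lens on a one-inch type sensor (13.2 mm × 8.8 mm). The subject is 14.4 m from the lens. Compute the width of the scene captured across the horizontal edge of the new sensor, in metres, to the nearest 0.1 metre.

41.5 m

The focal length stays 4.58 mm; the relevant sensor dimension is now w = 13.2 mm. Object distance dₒ = 14.4 m = 14400 mm.
Thin-lens field width W = w·(dₒ − f)/f = 13.2 × (14400 − 4.58)/4.58 ≈ 41488.983 mm = 41.489 m.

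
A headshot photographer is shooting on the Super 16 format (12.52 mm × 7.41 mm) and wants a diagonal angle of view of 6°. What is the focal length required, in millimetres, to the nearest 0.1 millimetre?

Sensor diagonal = √(12.52² + 7.41²) = √211.6585 ≈ 14.5485 mm.
From α = 2·arctan(d/2f) we get f = d / (2·tan(α/2)).
With d = 14.5485 mm and α/2 = 3°, tan(α/2) ≈ 0.05241, so f ≈ 14.5485 / 0.10482 ≈ 138.8008 mm.

138.8 mm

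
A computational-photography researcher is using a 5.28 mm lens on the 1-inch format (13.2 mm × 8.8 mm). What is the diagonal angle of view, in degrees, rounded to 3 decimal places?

Sensor diagonal = √(13.2² + 8.8²) = √251.6800 ≈ 15.8644 mm.
Angle of view α = 2·arctan(d/2f) with d = 15.8644 mm and f = 5.28 mm.
d/2f = 1.50231; arctan(1.50231) ≈ 56.3507°, so α ≈ 112.7013°.

112.701°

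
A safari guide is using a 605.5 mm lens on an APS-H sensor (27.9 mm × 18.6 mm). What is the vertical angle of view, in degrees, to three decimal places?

1.760°

Angle of view α = 2·arctan(h/2f) with h = 18.6 mm and f = 605.5 mm.
h/2f = 0.01536; arctan(0.01536) ≈ 0.8799°, so α ≈ 1.7599°.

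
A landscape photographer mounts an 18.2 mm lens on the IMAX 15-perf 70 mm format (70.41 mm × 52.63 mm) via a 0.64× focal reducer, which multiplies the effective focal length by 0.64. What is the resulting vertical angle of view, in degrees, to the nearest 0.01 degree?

132.25°

Effective focal length f = 18.2 × 0.64 = 11.648 mm.
α = 2·arctan(52.63 / (2 × 11.648)) = 2·arctan(2.25919) ≈ 132.2481°.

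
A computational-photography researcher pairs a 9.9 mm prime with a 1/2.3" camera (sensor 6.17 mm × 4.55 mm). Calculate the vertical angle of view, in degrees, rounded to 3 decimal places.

25.884°

Angle of view α = 2·arctan(h/2f) with h = 4.55 mm and f = 9.9 mm.
h/2f = 0.22980; arctan(0.22980) ≈ 12.9418°, so α ≈ 25.8835°.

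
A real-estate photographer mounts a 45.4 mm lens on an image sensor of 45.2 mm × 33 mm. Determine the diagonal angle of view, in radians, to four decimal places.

1.1047 rad

Sensor diagonal = √(45.2² + 33²) = √3132.0400 ≈ 55.9646 mm.
Angle of view α = 2·arctan(d/2f) with d = 55.9646 mm and f = 45.4 mm.
d/2f = 0.61635; arctan(0.61635) ≈ 0.5524 rad, so α ≈ 1.1047 rad.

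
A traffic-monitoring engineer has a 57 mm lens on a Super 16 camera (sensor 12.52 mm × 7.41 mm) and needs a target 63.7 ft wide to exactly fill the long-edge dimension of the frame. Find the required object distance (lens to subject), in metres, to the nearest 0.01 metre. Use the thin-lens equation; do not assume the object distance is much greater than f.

W: 63.7 ft × 304.8 mm/ft = 19415.76 mm.
Magnification m = w/W = dᵢ/dₒ; combined with 1/f = 1/dₒ + 1/dᵢ this gives dₒ = f·(1 + W/w).
dₒ = 57 mm × (1 + 19415.8/12.52) = 57 × 1551.7795 ≈ 88451.432 mm = 88.4514 m.

88.45 m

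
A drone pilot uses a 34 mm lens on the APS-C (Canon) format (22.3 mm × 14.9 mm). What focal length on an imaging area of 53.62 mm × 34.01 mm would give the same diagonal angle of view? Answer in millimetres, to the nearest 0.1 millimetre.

80.5 mm

Sensor diagonal = √(22.3² + 14.9²) = √719.3000 ≈ 26.8198 mm.
Sensor diagonal = √(53.62² + 34.01²) = √4031.7845 ≈ 63.4963 mm.
Equal angle of view means equal diagonal/f ratio, so f₂ = f₁ · (diagonal₂/diagonal₁) = 34 × 63.4963/26.8198.
f₂ = 34 × 2.36752 ≈ 80.496 mm.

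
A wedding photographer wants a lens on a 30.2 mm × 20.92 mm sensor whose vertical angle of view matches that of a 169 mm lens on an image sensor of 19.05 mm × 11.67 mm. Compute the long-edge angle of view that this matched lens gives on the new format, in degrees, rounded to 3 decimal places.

5.707°

Equal vertical AOV ⇒ f₂ = f₁ · 20.92/11.67 = 169 × 1.79263 ≈ 302.9546 mm.
Long-edge AOV on the new format = 2·arctan(30.2 / (2 × 302.9546)) = 2·arctan(0.04984) ≈ 5.7068°.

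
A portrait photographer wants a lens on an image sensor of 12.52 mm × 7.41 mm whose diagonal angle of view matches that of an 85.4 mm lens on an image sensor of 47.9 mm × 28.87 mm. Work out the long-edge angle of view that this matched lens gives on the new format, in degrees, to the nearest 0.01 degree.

Sensor diagonal = √(47.9² + 28.87²) = √3127.8869 ≈ 55.9275 mm.
Sensor diagonal = √(12.52² + 7.41²) = √211.6585 ≈ 14.5485 mm.
Equal diagonal AOV ⇒ f₂ = f₁ · 14.5485/55.9275 = 85.4 × 0.26013 ≈ 22.2152 mm.
Long-edge AOV on the new format = 2·arctan(12.52 / (2 × 22.2152)) = 2·arctan(0.28179) ≈ 31.4745°.

31.47°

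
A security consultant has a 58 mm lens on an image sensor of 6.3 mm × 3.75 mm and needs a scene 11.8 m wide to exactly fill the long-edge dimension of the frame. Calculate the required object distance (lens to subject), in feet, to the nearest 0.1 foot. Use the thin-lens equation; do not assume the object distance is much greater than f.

356.6 ft

W: 11.8 m = 11800 mm.
Magnification m = w/W = dᵢ/dₒ; combined with 1/f = 1/dₒ + 1/dᵢ this gives dₒ = f·(1 + W/w).
dₒ = 58 mm × (1 + 11800/6.3) = 58 × 1874.0159 ≈ 108692.921 mm = 108692.921/304.8 ft = 356.604 ft.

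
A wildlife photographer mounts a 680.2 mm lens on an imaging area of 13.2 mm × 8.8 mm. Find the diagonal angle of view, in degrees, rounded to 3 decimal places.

1.336°

Sensor diagonal = √(13.2² + 8.8²) = √251.6800 ≈ 15.8644 mm.
Angle of view α = 2·arctan(d/2f) with d = 15.8644 mm and f = 680.2 mm.
d/2f = 0.01166; arctan(0.01166) ≈ 0.6681°, so α ≈ 1.3363°.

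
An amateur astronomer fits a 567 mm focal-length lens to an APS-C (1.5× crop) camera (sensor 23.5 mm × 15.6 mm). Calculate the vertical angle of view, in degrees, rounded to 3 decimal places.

Angle of view α = 2·arctan(h/2f) with h = 15.6 mm and f = 567 mm.
h/2f = 0.01376; arctan(0.01376) ≈ 0.7881°, so α ≈ 1.5763°.

1.576°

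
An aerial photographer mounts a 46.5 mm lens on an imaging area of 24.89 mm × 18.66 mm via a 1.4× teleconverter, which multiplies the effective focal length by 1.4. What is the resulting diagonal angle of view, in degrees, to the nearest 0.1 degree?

Effective focal length f = 46.5 × 1.4 = 65.1 mm.
Sensor diagonal = √(24.89² + 18.66²) = √967.7077 ≈ 31.1080 mm.
α = 2·arctan(31.108 / (2 × 65.1)) = 2·arctan(0.23892) ≈ 26.8749°.

26.9°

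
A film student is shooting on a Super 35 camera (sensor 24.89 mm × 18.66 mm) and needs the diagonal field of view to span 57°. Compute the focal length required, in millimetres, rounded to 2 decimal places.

28.65 mm

Sensor diagonal = √(24.89² + 18.66²) = √967.7077 ≈ 31.1080 mm.
From α = 2·arctan(d/2f) we get f = d / (2·tan(α/2)).
With d = 31.1080 mm and α/2 = 28.5°, tan(α/2) ≈ 0.54296, so f ≈ 31.1080 / 1.08591 ≈ 28.6469 mm.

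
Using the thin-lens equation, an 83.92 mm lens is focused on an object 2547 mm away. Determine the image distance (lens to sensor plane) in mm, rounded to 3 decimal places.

1/dᵢ = 1/f − 1/dₒ = 1/83.92 − 1/2547 = 0.0115235 mm⁻¹.
dᵢ = 1/0.0115235 ≈ 86.7793 mm.

86.779 mm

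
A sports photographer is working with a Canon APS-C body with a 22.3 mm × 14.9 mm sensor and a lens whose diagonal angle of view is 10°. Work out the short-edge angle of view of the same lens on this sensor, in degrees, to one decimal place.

Sensor diagonal = √(22.3² + 14.9²) = √719.3000 ≈ 26.8198 mm.
From the diagonal AOV: f = 26.8198 / (2·tan(5°)) = 26.8198 / 0.17498 ≈ 153.2757 mm.
Short-edge AOV = 2·arctan(14.9 / (2 × 153.2757)) = 2·arctan(0.04861) ≈ 5.5654°.

5.6°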